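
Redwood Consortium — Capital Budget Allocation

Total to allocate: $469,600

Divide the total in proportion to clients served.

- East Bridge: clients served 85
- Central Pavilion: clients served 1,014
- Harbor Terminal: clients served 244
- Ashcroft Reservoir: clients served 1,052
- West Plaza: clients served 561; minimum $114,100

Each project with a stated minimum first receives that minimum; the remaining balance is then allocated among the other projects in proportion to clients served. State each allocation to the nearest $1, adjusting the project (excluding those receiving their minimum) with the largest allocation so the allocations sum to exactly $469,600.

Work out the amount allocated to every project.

Fund the minimums — West Plaza $114,100. Remaining pool $355,500.
Remaining pool split over remaining clients served 2,395: East Bridge 12,616.91 → $12,617; Central Pavilion 150,512.32 → $150,512; Harbor Terminal 36,217.95 → $36,218; Ashcroft Reservoir 156,152.82 → $156,153.

East Bridge: $12,617 · Central Pavilion: $150,512 · Harbor Terminal: $36,218 · Ashcroft Reservoir: $156,153 · West Plaza: $114,100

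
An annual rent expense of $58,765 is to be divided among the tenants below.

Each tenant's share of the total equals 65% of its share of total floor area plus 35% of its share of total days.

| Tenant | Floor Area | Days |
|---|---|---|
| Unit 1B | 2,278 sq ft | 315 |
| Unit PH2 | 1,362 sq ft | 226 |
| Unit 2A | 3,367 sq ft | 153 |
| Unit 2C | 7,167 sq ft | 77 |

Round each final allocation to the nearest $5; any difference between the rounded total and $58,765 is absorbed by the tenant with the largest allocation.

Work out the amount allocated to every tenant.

Unit 1B: $14,540 | Unit PH2: $9,700 | Unit 2A: $13,155 | Unit 2C: $21,370

Floor area total 14,174; days total 771.
Blended shares (65% floor area + 35% days): Unit 1B 0.2475; Unit PH2 0.1651; Unit 2A 0.2239; Unit 2C 0.3636.
Proportional shares: Unit 1B 14,542.11; Unit PH2 9,699.37; Unit 2A 13,155.20; Unit 2C 21,368.32.
Rounded to nearest $5: Unit 1B $14,540; Unit PH2 $9,700; Unit 2A $13,155; Unit 2C $21,370. Sum = $58,765.
Sum already equals the total — no adjustment.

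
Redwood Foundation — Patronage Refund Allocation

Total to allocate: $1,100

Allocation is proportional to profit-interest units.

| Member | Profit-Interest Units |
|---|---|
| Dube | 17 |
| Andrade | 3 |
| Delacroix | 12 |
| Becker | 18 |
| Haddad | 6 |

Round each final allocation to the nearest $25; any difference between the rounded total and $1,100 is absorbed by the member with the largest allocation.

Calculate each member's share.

Combined profit-interest units = 56.
Proportional shares: Dube 17/56 × $1,100 = 333.93; Andrade 3/56 × $1,100 = 58.93; Delacroix 12/56 × $1,100 = 235.71; Becker 18/56 × $1,100 = 353.57; Haddad 6/56 × $1,100 = 117.86.
After rounding ($25): Dube $325; Andrade $50; Delacroix $225; Becker $350; Haddad $125. Sum = $1,075.
Difference $1,100 − $1,075 = +$25 applied to largest allocation (Becker): Becker becomes $375.

Dube: $325 · Andrade: $50 · Delacroix: $225 · Becker: $375 · Haddad: $125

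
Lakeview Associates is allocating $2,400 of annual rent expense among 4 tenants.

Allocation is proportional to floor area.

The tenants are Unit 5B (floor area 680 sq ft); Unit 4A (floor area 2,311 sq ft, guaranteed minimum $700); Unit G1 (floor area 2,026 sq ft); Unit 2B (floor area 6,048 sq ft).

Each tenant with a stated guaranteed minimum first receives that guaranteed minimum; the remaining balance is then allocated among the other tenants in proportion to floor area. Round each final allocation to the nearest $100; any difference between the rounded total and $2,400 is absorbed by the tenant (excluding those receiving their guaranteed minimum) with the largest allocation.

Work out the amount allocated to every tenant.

Fund the minimums — Unit 4A $700. Balance $1,700.
Balance split over remaining floor area 8,754: Unit 5B 132.05 → $100; Unit G1 393.44 → $400; Unit 2B 1,174.50 → $1,200.

Unit 5B: $100 | Unit 4A: $700 | Unit G1: $400 | Unit 2B: $1,200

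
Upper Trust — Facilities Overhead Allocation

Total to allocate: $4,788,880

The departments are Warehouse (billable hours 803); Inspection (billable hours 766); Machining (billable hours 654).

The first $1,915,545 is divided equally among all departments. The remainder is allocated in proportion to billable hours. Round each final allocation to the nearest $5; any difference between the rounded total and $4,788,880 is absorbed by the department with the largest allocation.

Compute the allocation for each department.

$1,915,545 shared equally gives $638,515 per department.
Remainder $2,873,335 by billable hours (total 2,223): Warehouse 1,037,916.33 → $1,037,915; Inspection 990,092.04 → $990,090; Machining 845,326.63 → $845,325.
Rounding difference +$5 on remainder applied to Warehouse.
Totals: Warehouse $638,515 + $1,037,920 = $1,676,435; Inspection $638,515 + $990,090 = $1,628,605; Machining $638,515 + $845,325 = $1,483,840.

Warehouse: $1,676,435; Inspection: $1,628,605; Machining: $1,483,840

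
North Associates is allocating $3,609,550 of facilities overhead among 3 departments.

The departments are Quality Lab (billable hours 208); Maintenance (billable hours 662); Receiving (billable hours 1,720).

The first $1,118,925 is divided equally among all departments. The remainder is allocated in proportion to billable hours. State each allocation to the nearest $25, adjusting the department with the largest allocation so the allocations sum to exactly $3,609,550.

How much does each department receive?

$1,118,925 shared equally gives $372,975 per department.
Remainder $2,490,625 by billable hours (total 2,590): Quality Lab 200,019.31 → $200,025; Maintenance 636,599.90 → $636,600; Receiving 1,654,005.79 → $1,654,000.
Totals: Quality Lab $372,975 + $200,025 = $573,000; Maintenance $372,975 + $636,600 = $1,009,575; Receiving $372,975 + $1,654,000 = $2,026,975.

Quality Lab: $573,000 | Maintenance: $1,009,575 | Receiving: $2,026,975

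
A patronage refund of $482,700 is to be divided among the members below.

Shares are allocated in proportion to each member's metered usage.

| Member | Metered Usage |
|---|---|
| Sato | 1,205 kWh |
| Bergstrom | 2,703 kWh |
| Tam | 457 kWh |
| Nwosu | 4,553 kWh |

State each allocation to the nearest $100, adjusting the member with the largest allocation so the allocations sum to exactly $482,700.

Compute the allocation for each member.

Sato: $65,200; Bergstrom: $146,300; Tam: $24,700; Nwosu: $246,500

Metered usage total: 8,918.
Raw shares: Sato 1,205/8,918 × $482,700 = 65,222.42; Bergstrom 2,703/8,918 × $482,700 = 146,303.89; Tam 457/8,918 × $482,700 = 24,735.80; Nwosu 4,553/8,918 × $482,700 = 246,437.89.
Rounded to nearest $100: Sato $65,200; Bergstrom $146,300; Tam $24,700; Nwosu $246,400. Sum = $482,600.
Difference $482,700 − $482,600 = +$100 applied to largest allocation (Nwosu): Nwosu becomes $246,500.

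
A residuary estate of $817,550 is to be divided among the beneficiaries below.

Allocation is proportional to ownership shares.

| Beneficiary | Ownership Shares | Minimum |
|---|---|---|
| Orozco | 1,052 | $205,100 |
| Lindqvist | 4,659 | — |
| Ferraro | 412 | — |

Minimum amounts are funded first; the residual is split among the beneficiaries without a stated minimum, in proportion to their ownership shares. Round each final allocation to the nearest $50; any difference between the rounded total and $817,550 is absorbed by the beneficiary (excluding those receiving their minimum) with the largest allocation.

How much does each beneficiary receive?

Orozco: $205,100 | Lindqvist: $562,700 | Ferraro: $49,750

Guaranteed amounts: Orozco $205,100. Balance $612,450.
Balance split over remaining ownership shares 5,071: Lindqvist 562,690.70 → $562,700; Ferraro 49,759.30 → $49,750.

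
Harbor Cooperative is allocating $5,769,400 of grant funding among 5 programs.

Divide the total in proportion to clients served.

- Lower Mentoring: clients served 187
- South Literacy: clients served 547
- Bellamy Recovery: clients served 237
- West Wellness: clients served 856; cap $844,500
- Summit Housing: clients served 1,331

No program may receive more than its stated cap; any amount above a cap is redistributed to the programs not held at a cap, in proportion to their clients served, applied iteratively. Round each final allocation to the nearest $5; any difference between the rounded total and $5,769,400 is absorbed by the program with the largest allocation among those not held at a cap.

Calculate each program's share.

Total clients served = 3,158.
Unconstrained shares: Lower Mentoring 341,633.25; South Literacy 999,322.93; Bellamy Recovery 432,979.04; West Wellness 1,563,839.90; Summit Housing 2,431,624.89.
Held at cap: West Wellness ($844,500); remaining pool $4,924,900 reallocated over remaining clients served 2,302.
Shares after redistribution: Lower Mentoring 400,067.90 → $400,070; South Literacy 1,170,252.09 → $1,170,250; Bellamy Recovery 507,037.92 → $507,040; Summit Housing 2,847,542.09 → $2,847,540.

Lower Mentoring: $400,070 · South Literacy: $1,170,250 · Bellamy Recovery: $507,040 · West Wellness: $844,500 · Summit Housing: $2,847,540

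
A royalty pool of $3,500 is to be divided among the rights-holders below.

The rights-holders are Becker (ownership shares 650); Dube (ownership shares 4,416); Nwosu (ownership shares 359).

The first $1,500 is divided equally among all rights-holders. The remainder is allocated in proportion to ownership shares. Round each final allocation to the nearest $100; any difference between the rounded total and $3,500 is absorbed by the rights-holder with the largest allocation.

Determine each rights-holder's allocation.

Becker: $700 · Dube: $2,200 · Nwosu: $600

First tranche $1,500 split equally: $500 each.
Remainder $2,000 by ownership shares (total 5,425): Becker 239.63 → $200; Dube 1,628.02 → $1,600; Nwosu 132.35 → $100.
Rounding difference +$100 on remainder applied to Dube.
Totals: Becker $500 + $200 = $700; Dube $500 + $1,700 = $2,200; Nwosu $500 + $100 = $600.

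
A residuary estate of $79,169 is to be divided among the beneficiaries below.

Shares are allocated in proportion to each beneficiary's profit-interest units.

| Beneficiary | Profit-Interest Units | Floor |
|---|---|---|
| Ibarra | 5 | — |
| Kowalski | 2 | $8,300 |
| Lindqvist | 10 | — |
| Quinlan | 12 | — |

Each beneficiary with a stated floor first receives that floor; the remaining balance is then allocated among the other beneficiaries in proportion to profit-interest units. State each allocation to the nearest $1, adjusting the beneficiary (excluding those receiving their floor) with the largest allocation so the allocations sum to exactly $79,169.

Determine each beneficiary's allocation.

Fund the minimums — Kowalski $8,300. Remaining pool $70,869.
Remaining pool split over remaining profit-interest units 27: Ibarra 13,123.89 → $13,124; Lindqvist 26,247.78 → $26,248; Quinlan 31,497.33 → $31,497.

Ibarra: $13,124 · Kowalski: $8,300 · Lindqvist: $26,248 · Quinlan: $31,497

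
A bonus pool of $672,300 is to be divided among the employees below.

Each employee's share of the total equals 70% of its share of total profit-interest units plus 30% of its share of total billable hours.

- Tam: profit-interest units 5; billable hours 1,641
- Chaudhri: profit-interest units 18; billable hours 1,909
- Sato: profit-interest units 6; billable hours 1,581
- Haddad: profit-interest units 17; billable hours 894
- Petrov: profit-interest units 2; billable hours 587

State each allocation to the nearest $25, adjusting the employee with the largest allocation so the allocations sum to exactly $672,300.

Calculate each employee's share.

Totals — profit-interest units 48, billable hours 6,612.
Composite weights (70% profit-interest units + 30% billable hours): Tam 0.1474; Chaudhri 0.3491; Sato 0.1592; Haddad 0.2885; Petrov 0.0558.
Raw shares: Tam 99,078.33; Chaudhri 234,710.18; Sato 107,052.49; Haddad 193,944.62; Petrov 37,514.38.
Rounded to nearest $25: Tam $99,075; Chaudhri $234,700; Sato $107,050; Haddad $193,950; Petrov $37,525. Sum = $672,300.
No rounding difference to absorb.

Tam: $99,075 | Chaudhri: $234,700 | Sato: $107,050 | Haddad: $193,950 | Petrov: $37,525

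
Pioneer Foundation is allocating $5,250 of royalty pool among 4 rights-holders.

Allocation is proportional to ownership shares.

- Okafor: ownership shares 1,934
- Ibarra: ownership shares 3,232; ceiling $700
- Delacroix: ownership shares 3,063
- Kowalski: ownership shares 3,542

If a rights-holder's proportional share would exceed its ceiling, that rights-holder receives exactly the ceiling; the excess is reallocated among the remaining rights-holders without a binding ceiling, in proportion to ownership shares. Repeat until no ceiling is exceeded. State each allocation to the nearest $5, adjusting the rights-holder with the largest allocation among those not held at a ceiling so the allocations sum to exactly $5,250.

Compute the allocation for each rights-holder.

Combined ownership shares = 11,771.
Proportional shares (ignoring caps): Okafor 862.59; Ibarra 1,441.51; Delacroix 1,366.13; Kowalski 1,579.77.
Held at cap: Ibarra ($700); balance $4,550 reallocated over remaining ownership shares 8,539.
Remaining shares: Okafor 1,030.53 → $1,030; Delacroix 1,632.12 → $1,630; Kowalski 1,887.35 → $1,885.
Rounding difference +$5 applied to Kowalski → $1,890.

Okafor: $1,030 · Ibarra: $700 · Delacroix: $1,630 · Kowalski: $1,890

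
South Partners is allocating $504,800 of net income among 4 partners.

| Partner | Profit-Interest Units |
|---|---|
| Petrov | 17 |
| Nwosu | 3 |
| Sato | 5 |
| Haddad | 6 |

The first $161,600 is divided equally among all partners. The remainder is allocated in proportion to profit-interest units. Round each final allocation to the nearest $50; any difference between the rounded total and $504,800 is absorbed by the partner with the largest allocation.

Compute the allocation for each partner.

$161,600 shared equally gives $40,400 per partner.
Remainder $343,200 by profit-interest units (total 31): Petrov 188,206.45 → $188,200; Nwosu 33,212.90 → $33,200; Sato 55,354.84 → $55,350; Haddad 66,425.81 → $66,450.
Totals: Petrov $40,400 + $188,200 = $228,600; Nwosu $40,400 + $33,200 = $73,600; Sato $40,400 + $55,350 = $95,750; Haddad $40,400 + $66,450 = $106,850.

Petrov: $228,600 · Nwosu: $73,600 · Sato: $95,750 · Haddad: $106,850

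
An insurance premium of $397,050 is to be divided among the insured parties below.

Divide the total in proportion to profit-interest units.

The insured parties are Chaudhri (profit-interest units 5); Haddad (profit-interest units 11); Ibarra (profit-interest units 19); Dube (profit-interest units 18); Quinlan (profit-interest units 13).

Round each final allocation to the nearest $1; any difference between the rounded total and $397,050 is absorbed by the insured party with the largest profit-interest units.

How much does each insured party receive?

Chaudhri: $30,080 · Haddad: $66,175 · Ibarra: $114,302 · Dube: $108,286 · Quinlan: $78,207

Sum of profit-interest units: 5 + 11 + 19 + 18 + 13 = 66.
Proportional shares: Chaudhri 30,079.55; Haddad 66,175.00; Ibarra 114,302.27; Dube 108,286.36; Quinlan 78,206.82.
At nearest $1: Chaudhri $30,080; Haddad $66,175; Ibarra $114,302; Dube $108,286; Quinlan $78,207. Sum = $397,050.
Rounded total matches; no reconciliation needed.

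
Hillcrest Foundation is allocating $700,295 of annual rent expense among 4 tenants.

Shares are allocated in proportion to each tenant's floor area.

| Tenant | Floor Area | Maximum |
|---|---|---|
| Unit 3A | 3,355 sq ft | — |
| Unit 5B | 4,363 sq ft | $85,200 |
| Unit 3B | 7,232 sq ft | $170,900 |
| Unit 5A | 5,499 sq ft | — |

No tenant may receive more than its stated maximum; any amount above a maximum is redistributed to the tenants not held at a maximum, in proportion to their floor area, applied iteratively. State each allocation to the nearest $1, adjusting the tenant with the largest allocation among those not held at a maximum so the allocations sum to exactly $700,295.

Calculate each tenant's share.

Unit 3A: $168,316; Unit 5B: $85,200; Unit 3B: $170,900; Unit 5A: $275,879

Sum of floor area: 20,449.
Unconstrained shares: Unit 3A 114,895.09; Unit 5B 149,414.99; Unit 3B 247,666.56; Unit 5A 188,318.36.
Held at cap: Unit 5B ($85,200), Unit 3B ($170,900); balance $444,195 reallocated over remaining floor area 8,854.
Redistributed shares: Unit 3A 168,316.49 → $168,316; Unit 5A 275,878.51 → $275,879.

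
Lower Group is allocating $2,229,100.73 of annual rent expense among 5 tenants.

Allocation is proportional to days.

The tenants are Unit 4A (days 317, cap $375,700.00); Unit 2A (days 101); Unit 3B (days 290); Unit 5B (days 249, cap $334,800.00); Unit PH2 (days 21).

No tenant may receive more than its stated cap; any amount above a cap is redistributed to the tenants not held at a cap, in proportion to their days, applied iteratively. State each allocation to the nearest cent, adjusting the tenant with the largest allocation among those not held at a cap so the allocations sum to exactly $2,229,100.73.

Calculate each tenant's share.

Unit 4A: $375,700.00; Unit 2A: $372,278.33; Unit 3B: $1,068,917.99; Unit 5B: $334,800.00; Unit PH2: $77,404.41

Days total: 978.
Pro-rata shares before constraints: Unit 4A 722,520.3798; Unit 2A 230,203.6541; Unit 3B 660,980.7891; Unit 5B 567,531.7810; Unit PH2 47,864.1261.
Held at cap: Unit 4A ($375,700.00), Unit 5B ($334,800.00); balance $1,518,600.73 reallocated over remaining days 412.
Redistributed shares: Unit 2A 372,278.3343 → $372,278.33; Unit 3B 1,068,917.9896 → $1,068,917.99; Unit PH2 77,404.4061 → $77,404.41.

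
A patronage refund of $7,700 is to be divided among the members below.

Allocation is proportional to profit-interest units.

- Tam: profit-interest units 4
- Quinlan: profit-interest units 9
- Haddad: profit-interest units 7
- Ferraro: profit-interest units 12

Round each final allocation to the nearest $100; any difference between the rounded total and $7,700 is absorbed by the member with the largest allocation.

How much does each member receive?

Sum of profit-interest units: 32.
Unrounded shares: Tam 4/32 × $7,700 = 962.50; Quinlan 9/32 × $7,700 = 2,165.62; Haddad 7/32 × $7,700 = 1,684.38; Ferraro 12/32 × $7,700 = 2,887.50.
At nearest $100: Tam $1,000; Quinlan $2,200; Haddad $1,700; Ferraro $2,900. Sum = $7,800.
Difference $7,700 − $7,800 = −$100 applied to largest allocation (Ferraro): Ferraro becomes $2,800.

Tam: $1,000 | Quinlan: $2,200 | Haddad: $1,700 | Ferraro: $2,800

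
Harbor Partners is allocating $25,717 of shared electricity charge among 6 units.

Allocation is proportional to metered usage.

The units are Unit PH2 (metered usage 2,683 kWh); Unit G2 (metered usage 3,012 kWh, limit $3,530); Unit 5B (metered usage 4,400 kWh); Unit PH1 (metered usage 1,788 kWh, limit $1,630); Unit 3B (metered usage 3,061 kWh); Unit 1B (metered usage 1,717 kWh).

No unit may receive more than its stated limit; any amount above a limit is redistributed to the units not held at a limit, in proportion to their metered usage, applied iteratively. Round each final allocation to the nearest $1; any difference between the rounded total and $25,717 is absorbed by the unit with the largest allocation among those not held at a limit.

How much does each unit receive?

Total metered usage = 16,661.
Pro-rata shares before constraints: Unit PH2 4,141.33; Unit G2 4,649.16; Unit 5B 6,791.60; Unit PH1 2,759.86; Unit 3B 4,724.79; Unit 1B 2,650.27.
Held at cap: Unit G2 ($3,530), Unit PH1 ($1,630); residual $20,557 reallocated over remaining metered usage 11,861.
Redistributed shares: Unit PH2 4,650.07 → $4,650; Unit 5B 7,625.90 → $7,626; Unit 3B 5,305.20 → $5,305; Unit 1B 2,975.83 → $2,976.

Unit PH2: $4,650; Unit G2: $3,530; Unit 5B: $7,626; Unit PH1: $1,630; Unit 3B: $5,305; Unit 1B: $2,976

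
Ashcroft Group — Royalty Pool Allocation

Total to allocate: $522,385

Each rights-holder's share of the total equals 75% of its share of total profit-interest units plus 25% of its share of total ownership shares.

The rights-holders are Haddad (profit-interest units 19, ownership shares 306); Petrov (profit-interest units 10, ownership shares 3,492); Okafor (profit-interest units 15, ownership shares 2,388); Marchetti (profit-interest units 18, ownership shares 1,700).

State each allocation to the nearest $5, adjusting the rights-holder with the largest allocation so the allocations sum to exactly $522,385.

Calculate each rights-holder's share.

Haddad: $125,130 · Petrov: $121,020 · Okafor: $134,335 · Marchetti: $141,900

Profit-interest units total 62; ownership shares total 7,886.
Composite weights (75% profit-interest units + 25% ownership shares): Haddad 0.2395; Petrov 0.2317; Okafor 0.2572; Marchetti 0.2716.
Pro-rata amounts: Haddad 125,131.81; Petrov 121,021.06; Okafor 134,334.12; Marchetti 141,898.00.
At nearest $5: Haddad $125,130; Petrov $121,020; Okafor $134,335; Marchetti $141,900. Sum = $522,385.
No rounding difference to absorb.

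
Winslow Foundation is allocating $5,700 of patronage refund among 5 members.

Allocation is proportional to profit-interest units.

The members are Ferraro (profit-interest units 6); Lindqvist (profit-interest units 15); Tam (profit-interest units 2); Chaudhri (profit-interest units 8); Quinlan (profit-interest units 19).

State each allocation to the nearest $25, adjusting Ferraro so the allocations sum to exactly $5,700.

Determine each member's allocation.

Ferraro: $700 | Lindqvist: $1,700 | Tam: $225 | Chaudhri: $900 | Quinlan: $2,175

Total profit-interest units = 50.
Pro-rata amounts: Ferraro 6/50 × $5,700 = 684.00; Lindqvist 15/50 × $5,700 = 1,710.00; Tam 2/50 × $5,700 = 228.00; Chaudhri 8/50 × $5,700 = 912.00; Quinlan 19/50 × $5,700 = 2,166.00.
At nearest $25: Ferraro $675; Lindqvist $1,700; Tam $225; Chaudhri $900; Quinlan $2,175. Sum = $5,675.
Difference $5,700 − $5,675 = +$25 applied to Ferraro: Ferraro becomes $700.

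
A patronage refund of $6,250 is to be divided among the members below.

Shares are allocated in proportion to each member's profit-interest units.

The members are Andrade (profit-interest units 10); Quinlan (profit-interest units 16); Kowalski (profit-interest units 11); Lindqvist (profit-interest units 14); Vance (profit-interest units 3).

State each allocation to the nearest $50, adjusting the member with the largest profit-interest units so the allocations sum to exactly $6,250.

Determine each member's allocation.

Andrade: $1,150 | Quinlan: $1,900 | Kowalski: $1,250 | Lindqvist: $1,600 | Vance: $350

Profit-interest units total: 54.
Proportional shares: Andrade 10/54 × $6,250 = 1,157.41; Quinlan 16/54 × $6,250 = 1,851.85; Kowalski 11/54 × $6,250 = 1,273.15; Lindqvist 14/54 × $6,250 = 1,620.37; Vance 3/54 × $6,250 = 347.22.
After rounding ($50): Andrade $1,150; Quinlan $1,850; Kowalski $1,250; Lindqvist $1,600; Vance $350. Sum = $6,200.
Difference $6,250 − $6,200 = +$50 applied to largest profit-interest units (Quinlan): Quinlan becomes $1,900.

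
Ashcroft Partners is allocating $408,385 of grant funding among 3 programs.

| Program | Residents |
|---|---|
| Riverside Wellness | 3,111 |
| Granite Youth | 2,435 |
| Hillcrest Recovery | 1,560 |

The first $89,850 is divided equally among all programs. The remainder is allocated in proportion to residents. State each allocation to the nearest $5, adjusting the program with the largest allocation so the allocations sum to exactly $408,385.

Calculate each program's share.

Riverside Wellness: $169,405 · Granite Youth: $139,100 · Hillcrest Recovery: $99,880

Equal tier: $89,850 ÷ 3 = $29,950 apiece.
Remainder $318,535 by residents (total 7,106): Riverside Wellness 139,454.32 → $139,455; Granite Youth 109,151.80 → $109,150; Hillcrest Recovery 69,928.88 → $69,930.
Totals: Riverside Wellness $29,950 + $139,455 = $169,405; Granite Youth $29,950 + $109,150 = $139,100; Hillcrest Recovery $29,950 + $69,930 = $99,880.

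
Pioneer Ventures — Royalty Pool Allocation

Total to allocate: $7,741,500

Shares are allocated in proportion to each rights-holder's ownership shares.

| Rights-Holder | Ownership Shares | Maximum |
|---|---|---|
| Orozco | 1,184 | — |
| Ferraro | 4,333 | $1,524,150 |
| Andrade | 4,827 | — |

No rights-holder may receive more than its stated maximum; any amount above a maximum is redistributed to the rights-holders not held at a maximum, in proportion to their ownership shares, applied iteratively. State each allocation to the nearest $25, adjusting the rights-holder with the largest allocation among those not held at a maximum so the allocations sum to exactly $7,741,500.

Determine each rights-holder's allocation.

Orozco: $1,224,650 · Ferraro: $1,524,150 · Andrade: $4,992,700

Sum of ownership shares: 10,344.
Proportional shares (ignoring caps): Orozco 886,111.37; Ferraro 3,242,838.31; Andrade 3,612,550.32.
Held at cap: Ferraro ($1,524,150); remaining pool $6,217,350 reallocated over remaining ownership shares 6,011.
Redistributed shares: Orozco 1,224,645.22 → $1,224,650; Andrade 4,992,704.78 → $4,992,700.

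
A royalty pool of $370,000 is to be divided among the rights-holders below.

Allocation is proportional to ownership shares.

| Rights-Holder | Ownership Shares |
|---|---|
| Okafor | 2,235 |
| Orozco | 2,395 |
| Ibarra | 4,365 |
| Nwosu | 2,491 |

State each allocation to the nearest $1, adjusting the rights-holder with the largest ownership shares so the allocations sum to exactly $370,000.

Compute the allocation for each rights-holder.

Okafor: $71,996 | Orozco: $77,150 | Ibarra: $140,611 | Nwosu: $80,243

Total ownership shares = 11,486.
Raw shares: Okafor 2,235/11,486 × $370,000 = 71,996.34; Orozco 2,395/11,486 × $370,000 = 77,150.44; Ibarra 4,365/11,486 × $370,000 = 140,610.31; Nwosu 2,491/11,486 × $370,000 = 80,242.90.
Rounded to nearest $1: Okafor $71,996; Orozco $77,150; Ibarra $140,610; Nwosu $80,243. Sum = $369,999.
Difference $370,000 − $369,999 = +$1 applied to largest ownership shares (Ibarra): Ibarra becomes $140,611.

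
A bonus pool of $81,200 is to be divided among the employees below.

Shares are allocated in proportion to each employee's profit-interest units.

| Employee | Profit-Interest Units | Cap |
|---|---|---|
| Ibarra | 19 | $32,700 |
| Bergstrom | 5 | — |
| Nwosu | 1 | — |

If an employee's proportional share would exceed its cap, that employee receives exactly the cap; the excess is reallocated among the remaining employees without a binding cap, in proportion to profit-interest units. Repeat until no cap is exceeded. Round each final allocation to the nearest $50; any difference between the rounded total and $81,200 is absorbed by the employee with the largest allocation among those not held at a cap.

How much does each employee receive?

Profit-interest units total: 25.
Pro-rata shares before constraints: Ibarra 61,712.00; Bergstrom 16,240.00; Nwosu 3,248.00.
Held at cap: Ibarra ($32,700); remaining pool $48,500 reallocated over remaining profit-interest units 6.
Redistributed shares: Bergstrom 40,416.67 → $40,400; Nwosu 8,083.33 → $8,100.

Ibarra: $32,700; Bergstrom: $40,400; Nwosu: $8,100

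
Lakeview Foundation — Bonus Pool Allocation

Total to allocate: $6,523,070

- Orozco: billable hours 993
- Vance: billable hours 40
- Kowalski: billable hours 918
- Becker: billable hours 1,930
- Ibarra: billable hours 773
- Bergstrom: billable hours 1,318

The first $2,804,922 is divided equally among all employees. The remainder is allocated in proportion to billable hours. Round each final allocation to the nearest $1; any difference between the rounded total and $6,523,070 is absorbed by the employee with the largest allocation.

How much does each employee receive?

Orozco: $1,085,726 | Vance: $492,391 | Kowalski: $1,039,031 | Becker: $1,669,098 | Ibarra: $948,754 | Bergstrom: $1,288,070

First tranche $2,804,922 split equally: $467,487 each.
Remainder $3,718,148 by billable hours (total 5,972): Orozco 618,238.61 → $618,239; Vance 24,903.87 → $24,904; Kowalski 571,543.85 → $571,544; Becker 1,201,611.80 → $1,201,612; Ibarra 481,267.31 → $481,267; Bergstrom 820,582.56 → $820,583.
Rounding difference −$1 on remainder applied to Becker.
Totals: Orozco $467,487 + $618,239 = $1,085,726; Vance $467,487 + $24,904 = $492,391; Kowalski $467,487 + $571,544 = $1,039,031; Becker $467,487 + $1,201,611 = $1,669,098; Ibarra $467,487 + $481,267 = $948,754; Bergstrom $467,487 + $820,583 = $1,288,070.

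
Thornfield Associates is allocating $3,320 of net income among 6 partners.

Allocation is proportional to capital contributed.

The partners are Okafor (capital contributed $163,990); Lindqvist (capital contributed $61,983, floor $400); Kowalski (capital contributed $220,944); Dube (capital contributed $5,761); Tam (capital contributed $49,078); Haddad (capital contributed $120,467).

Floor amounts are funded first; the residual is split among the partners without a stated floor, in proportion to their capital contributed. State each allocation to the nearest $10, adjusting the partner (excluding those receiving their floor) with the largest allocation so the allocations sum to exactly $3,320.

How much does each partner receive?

Okafor: $850; Lindqvist: $400; Kowalski: $1,150; Dube: $30; Tam: $260; Haddad: $630

Guaranteed amounts: Lindqvist $400. Residual $2,920.
Residual split over remaining capital contributed 560,240: Okafor 854.72 → $850; Kowalski 1,151.57 → $1,150; Dube 30.03 → $30; Tam 255.80 → $260; Haddad 627.88 → $630.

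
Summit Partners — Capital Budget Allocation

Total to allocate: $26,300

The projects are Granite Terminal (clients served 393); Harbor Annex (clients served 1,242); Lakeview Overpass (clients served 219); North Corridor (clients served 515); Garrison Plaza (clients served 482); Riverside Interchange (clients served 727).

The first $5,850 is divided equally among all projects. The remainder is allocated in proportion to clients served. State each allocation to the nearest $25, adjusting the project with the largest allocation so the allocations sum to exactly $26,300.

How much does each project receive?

$5,850 shared equally gives $975 per project.
Remainder $20,450 by clients served (total 3,578): Granite Terminal 2,246.19 → $2,250; Harbor Annex 7,098.63 → $7,100; Lakeview Overpass 1,251.69 → $1,250; North Corridor 2,943.47 → $2,950; Garrison Plaza 2,754.86 → $2,750; Riverside Interchange 4,155.16 → $4,150.
Totals: Granite Terminal $975 + $2,250 = $3,225; Harbor Annex $975 + $7,100 = $8,075; Lakeview Overpass $975 + $1,250 = $2,225; North Corridor $975 + $2,950 = $3,925; Garrison Plaza $975 + $2,750 = $3,725; Riverside Interchange $975 + $4,150 = $5,125.

Granite Terminal: $3,225 · Harbor Annex: $8,075 · Lakeview Overpass: $2,225 · North Corridor: $3,925 · Garrison Plaza: $3,725 · Riverside Interchange: $5,125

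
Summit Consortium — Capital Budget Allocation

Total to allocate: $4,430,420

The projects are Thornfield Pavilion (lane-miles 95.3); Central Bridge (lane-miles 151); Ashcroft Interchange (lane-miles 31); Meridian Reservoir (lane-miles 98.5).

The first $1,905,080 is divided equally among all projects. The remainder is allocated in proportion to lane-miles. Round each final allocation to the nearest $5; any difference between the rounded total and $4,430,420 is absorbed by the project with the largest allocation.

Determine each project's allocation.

Thornfield Pavilion: $1,116,675; Central Bridge: $1,490,980; Ashcroft Interchange: $684,585; Meridian Reservoir: $1,138,180

First tranche $1,905,080 split equally: $476,270 each.
Remainder $2,525,340 by lane-miles (total 375.8): Thornfield Pavilion 640,406.87 → $640,405; Central Bridge 1,014,705.53 → $1,014,705; Ashcroft Interchange 208,317.03 → $208,315; Meridian Reservoir 661,910.56 → $661,910.
Rounding difference +$5 on remainder applied to Central Bridge.
Totals: Thornfield Pavilion $476,270 + $640,405 = $1,116,675; Central Bridge $476,270 + $1,014,710 = $1,490,980; Ashcroft Interchange $476,270 + $208,315 = $684,585; Meridian Reservoir $476,270 + $661,910 = $1,138,180.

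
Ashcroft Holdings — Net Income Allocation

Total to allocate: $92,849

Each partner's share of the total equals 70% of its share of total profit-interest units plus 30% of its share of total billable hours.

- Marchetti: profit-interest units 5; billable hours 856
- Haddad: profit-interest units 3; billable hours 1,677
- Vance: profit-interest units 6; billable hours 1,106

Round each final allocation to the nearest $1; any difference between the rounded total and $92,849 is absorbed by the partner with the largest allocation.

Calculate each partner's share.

Marchetti: $29,764; Haddad: $26,764; Vance: $36,321

Totals — profit-interest units 14, billable hours 3,639.
Combined weights (70% profit-interest units + 30% billable hours): Marchetti 0.3206; Haddad 0.2883; Vance 0.3912.
Pro-rata amounts: Marchetti 29,764.496; Haddad 26,763.93; Vance 36,320.57.
After rounding ($1): Marchetti $29,764; Haddad $26,764; Vance $36,321. Sum = $92,849.
No rounding difference to absorb.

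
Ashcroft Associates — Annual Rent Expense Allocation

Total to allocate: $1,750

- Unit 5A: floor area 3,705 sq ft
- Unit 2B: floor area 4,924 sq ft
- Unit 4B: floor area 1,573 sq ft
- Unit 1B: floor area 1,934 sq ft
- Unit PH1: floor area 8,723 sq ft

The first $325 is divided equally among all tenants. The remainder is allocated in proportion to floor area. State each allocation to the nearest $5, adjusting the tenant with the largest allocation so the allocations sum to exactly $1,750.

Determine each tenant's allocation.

First tranche $325 split equally: $65 each.
Remainder $1,425 by floor area (total 20,859): Unit 5A 253.11 → $255; Unit 2B 336.39 → $335; Unit 4B 107.46 → $105; Unit 1B 132.12 → $130; Unit PH1 595.92 → $595.
Rounding difference +$5 on remainder applied to Unit PH1.
Totals: Unit 5A $65 + $255 = $320; Unit 2B $65 + $335 = $400; Unit 4B $65 + $105 = $170; Unit 1B $65 + $130 = $195; Unit PH1 $65 + $600 = $665.

Unit 5A: $320 | Unit 2B: $400 | Unit 4B: $170 | Unit 1B: $195 | Unit PH1: $665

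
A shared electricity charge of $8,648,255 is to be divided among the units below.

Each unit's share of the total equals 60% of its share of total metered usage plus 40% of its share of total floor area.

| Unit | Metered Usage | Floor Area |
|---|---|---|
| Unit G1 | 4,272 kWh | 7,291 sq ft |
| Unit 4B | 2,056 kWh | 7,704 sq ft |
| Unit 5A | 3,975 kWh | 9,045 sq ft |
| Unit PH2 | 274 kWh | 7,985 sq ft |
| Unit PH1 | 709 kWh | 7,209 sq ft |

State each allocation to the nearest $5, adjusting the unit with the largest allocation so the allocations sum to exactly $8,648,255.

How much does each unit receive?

Totals — metered usage 11,286, floor area 39,234.
Blended shares (60% metered usage + 40% floor area): Unit G1 0.3014; Unit 4B 0.1878; Unit 5A 0.3035; Unit PH2 0.0960; Unit PH1 0.1112.
Pro-rata amounts: Unit G1 2,606,988.14; Unit 4B 1,624,554.65; Unit 5A 2,625,088.72; Unit PH2 830,022.34; Unit PH1 961,601.15.
At nearest $5: Unit G1 $2,606,990; Unit 4B $1,624,555; Unit 5A $2,625,090; Unit PH2 $830,020; Unit PH1 $961,600. Sum = $8,648,255.
Sum already equals the total — no adjustment.

Unit G1: $2,606,990 · Unit 4B: $1,624,555 · Unit 5A: $2,625,090 · Unit PH2: $830,020 · Unit PH1: $961,600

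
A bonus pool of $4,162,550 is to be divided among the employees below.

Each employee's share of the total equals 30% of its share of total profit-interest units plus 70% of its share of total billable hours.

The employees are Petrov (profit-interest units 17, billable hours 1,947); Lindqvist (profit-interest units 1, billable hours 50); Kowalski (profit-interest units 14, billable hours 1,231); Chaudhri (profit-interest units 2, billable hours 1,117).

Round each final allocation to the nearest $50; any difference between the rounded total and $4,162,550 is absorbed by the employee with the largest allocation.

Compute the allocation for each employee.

Profit-interest units total 34; billable hours total 4,345.
Blended shares (30% profit-interest units + 70% billable hours): Petrov 0.4637; Lindqvist 0.0169; Kowalski 0.3218; Chaudhri 0.1976.
Unrounded shares: Petrov 1,930,053.25; Lindqvist 70,258.70; Kowalski 1,339,713.89; Chaudhri 822,524.16.
After rounding ($50): Petrov $1,930,050; Lindqvist $70,250; Kowalski $1,339,700; Chaudhri $822,500. Sum = $4,162,500.
Difference $4,162,550 − $4,162,500 = +$50 applied to largest allocation (Petrov): Petrov becomes $1,930,100.

Petrov: $1,930,100 | Lindqvist: $70,250 | Kowalski: $1,339,700 | Chaudhri: $822,500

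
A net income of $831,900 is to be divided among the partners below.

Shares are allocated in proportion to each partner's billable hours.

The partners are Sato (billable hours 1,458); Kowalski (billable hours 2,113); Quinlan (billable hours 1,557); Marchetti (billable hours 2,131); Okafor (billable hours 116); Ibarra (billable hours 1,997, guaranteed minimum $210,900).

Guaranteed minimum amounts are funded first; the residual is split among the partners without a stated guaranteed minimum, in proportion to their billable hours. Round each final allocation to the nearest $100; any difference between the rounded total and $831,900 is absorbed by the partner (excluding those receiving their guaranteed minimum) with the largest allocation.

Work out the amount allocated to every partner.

Sato: $122,800; Kowalski: $177,900; Quinlan: $131,100; Marchetti: $179,400; Okafor: $9,800; Ibarra: $210,900

Fund the minimums — Ibarra $210,900. Residual $621,000.
Residual split over remaining billable hours 7,375: Sato 122,768.54 → $122,800; Kowalski 177,921.76 → $177,900; Quinlan 131,104.68 → $131,100; Marchetti 179,437.42 → $179,400; Okafor 9,767.59 → $9,800.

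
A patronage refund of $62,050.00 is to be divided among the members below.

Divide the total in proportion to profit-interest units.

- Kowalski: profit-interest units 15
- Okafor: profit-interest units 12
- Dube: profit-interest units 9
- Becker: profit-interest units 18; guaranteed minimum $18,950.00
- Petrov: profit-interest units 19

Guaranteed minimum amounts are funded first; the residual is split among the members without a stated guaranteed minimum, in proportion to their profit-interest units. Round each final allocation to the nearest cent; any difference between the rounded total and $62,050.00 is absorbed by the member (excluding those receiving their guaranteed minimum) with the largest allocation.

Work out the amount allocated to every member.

Kowalski: $11,754.55 | Okafor: $9,403.64 | Dube: $7,052.73 | Becker: $18,950.00 | Petrov: $14,889.08

Fund the minimums — Becker $18,950.00. Residual $43,100.00.
Residual split over remaining profit-interest units 55: Kowalski 11,754.5455 → $11,754.55; Okafor 9,403.6364 → $9,403.64; Dube 7,052.7273 → $7,052.73; Petrov 14,889.0909 → $14,889.09.
Rounding difference −$0.01 applied to Petrov → $14,889.08.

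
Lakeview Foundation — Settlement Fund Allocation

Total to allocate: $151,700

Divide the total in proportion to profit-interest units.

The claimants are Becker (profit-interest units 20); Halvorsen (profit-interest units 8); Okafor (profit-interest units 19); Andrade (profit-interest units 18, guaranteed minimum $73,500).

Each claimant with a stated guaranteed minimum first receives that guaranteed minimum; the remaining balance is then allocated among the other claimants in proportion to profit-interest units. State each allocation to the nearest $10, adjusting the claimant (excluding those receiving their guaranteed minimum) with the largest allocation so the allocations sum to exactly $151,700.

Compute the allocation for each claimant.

Becker: $33,280; Halvorsen: $13,310; Okafor: $31,610; Andrade: $73,500

Minimums first: Andrade $73,500. Balance $78,200.
Balance split over remaining profit-interest units 47: Becker 33,276.60 → $33,280; Halvorsen 13,310.64 → $13,310; Okafor 31,612.77 → $31,610.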